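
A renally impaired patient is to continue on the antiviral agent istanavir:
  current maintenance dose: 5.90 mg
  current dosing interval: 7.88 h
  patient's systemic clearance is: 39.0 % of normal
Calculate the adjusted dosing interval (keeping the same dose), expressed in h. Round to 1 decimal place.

20.2 h

To keep the same average steady-state level, dosing rate must scale with clearance.
CL ratio = 39.0 / 100 = 0.3900
New interval (same dose) = 7.88 / 0.3900 = 20.21 h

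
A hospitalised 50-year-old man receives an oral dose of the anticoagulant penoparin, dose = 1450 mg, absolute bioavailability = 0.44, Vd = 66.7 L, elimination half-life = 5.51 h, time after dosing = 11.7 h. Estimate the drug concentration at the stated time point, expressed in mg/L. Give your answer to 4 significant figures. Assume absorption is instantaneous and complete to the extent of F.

2.195 mg/L

Amount reaching circulation = F × Dose = 0.44 × 1450 = 638.0 mg
C₀ = F·Dose / Vd = 638.0 / 66.7 = 9.565 mg/L
k = ln2 / t½ = 0.693147 / 5.51 = 0.1258 h⁻¹
C = C₀ · e^(−k·t) = 9.565 × e^(−0.1258 × 11.7)
  = 9.565 × 0.2295 = 2.195 mg/L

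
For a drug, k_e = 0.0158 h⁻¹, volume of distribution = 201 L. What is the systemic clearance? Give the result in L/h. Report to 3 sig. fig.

CL = k × Vd = 0.0158 × 201 = 3.176 L/h

3.18 L/h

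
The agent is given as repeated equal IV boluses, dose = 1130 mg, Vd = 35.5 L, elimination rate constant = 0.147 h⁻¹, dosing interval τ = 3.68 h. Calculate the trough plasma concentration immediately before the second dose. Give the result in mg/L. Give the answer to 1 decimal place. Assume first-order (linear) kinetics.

C₀ per dose = Dose / Vd = 1130 / 35.5 = 31.83 mg/L
Fraction remaining after one interval: r = e^(−kτ) = e^(−0.1470 × 3.68) = 0.5822
Before dose 2, 1 dose has been given (aged 1τ).
C_trough = C₀ × r = 31.83 × 0.5822 = 18.53 mg/L

18.5 mg/L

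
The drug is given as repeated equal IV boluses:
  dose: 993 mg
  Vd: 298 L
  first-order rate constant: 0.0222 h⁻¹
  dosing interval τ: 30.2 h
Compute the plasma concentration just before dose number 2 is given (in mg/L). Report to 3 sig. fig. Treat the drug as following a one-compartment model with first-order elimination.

1.70 mg/L

C₀ per dose = Dose / Vd = 993 / 298 = 3.332 mg/L
Fraction remaining after one interval: r = e^(−kτ) = e^(−0.02220 × 30.2) = 0.5115
Before dose 2, 1 dose has been given (aged 1τ).
C_trough = C₀ × r = 3.332 × 0.5115 = 1.704 mg/L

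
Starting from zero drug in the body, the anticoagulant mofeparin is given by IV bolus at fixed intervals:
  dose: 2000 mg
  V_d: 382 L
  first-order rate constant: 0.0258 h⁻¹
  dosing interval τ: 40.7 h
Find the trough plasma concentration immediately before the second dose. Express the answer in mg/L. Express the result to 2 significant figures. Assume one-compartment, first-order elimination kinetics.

1.8 mg/L

C₀ per dose = Dose / Vd = 2000 / 382 = 5.236 mg/L
Fraction remaining after one interval: r = e^(−kτ) = e^(−0.02580 × 40.7) = 0.3499
Before dose 2, 1 dose has been given (aged 1τ).
C_trough = C₀ × r = 5.236 × 0.3499 = 1.832 mg/L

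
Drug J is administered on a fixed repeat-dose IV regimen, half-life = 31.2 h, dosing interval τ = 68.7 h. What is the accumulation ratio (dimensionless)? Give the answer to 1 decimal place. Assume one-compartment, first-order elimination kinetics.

1.3

k = ln2 / t½ = 0.693147 / 31.2 = 0.02222 h⁻¹
e^(−kτ) = e^(−0.02222 × 68.7) = 0.2173
Accumulation ratio R = 1 / (1 − e^(−kτ)) = 1 / (1 − 0.2173) = 1.278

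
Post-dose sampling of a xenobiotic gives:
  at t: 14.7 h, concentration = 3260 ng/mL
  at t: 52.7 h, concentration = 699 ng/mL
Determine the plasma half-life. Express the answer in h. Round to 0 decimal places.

17 h

k = ln(C₁/C₂) / (t₂ − t₁) = ln(3260/699) / (52.7 − 14.7)
  = 1.540 / 38.00 = 0.04053 h⁻¹
t½ = ln2 / k = 0.693147 / 0.04053 = 17.10 h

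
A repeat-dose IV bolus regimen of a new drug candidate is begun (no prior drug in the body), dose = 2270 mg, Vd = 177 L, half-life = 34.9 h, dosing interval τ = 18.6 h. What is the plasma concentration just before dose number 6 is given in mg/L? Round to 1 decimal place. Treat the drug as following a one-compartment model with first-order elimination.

C₀ per dose = Dose / Vd = 2270 / 177 = 12.82 mg/L
k = ln2 / t½ = 0.693147 / 34.9 = 0.01986 h⁻¹
Fraction remaining after one interval: r = e^(−kτ) = e^(−0.01986 × 18.6) = 0.6912
Before dose 6, 5 doses have been given (aged 1τ, 2τ, 3τ, 4τ, 5τ).
C_trough = C₀ × (r + r² + … + r^5) = C₀ × r(1−r^5)/(1−r)
        = 12.82 × 0.6912 × (1 − 0.1578) / (1 − 0.6912) = 24.17 mg/L

24.2 mg/L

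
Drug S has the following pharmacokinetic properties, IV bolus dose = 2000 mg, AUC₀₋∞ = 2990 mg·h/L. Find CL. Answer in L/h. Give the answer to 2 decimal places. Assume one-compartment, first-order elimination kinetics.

CL = Dose / AUC = 2000 / 2990 = 0.6689 L/h

0.67 L/h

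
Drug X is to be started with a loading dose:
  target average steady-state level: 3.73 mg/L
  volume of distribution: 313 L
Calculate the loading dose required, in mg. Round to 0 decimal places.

LD = Css × Vd = 3.73 × 313 = 1167 mg

1167 mg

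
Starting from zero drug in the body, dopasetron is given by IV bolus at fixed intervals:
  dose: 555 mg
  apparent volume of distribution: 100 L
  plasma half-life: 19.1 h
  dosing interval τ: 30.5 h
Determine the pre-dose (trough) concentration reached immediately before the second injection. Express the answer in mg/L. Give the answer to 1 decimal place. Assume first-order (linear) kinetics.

1.8 mg/L

C₀ per dose = Dose / Vd = 555 / 100 = 5.550 mg/L
k = ln2 / t½ = 0.693147 / 19.1 = 0.03629 h⁻¹
Fraction remaining after one interval: r = e^(−kτ) = e^(−0.03629 × 30.5) = 0.3306
Before dose 2, 1 dose has been given (aged 1τ).
C_trough = C₀ × r = 5.550 × 0.3306 = 1.835 mg/L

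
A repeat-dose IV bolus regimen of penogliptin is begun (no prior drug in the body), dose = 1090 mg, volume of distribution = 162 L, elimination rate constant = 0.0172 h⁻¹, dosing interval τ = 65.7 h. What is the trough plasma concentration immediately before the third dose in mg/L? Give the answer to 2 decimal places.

2.88 mg/L

C₀ per dose = Dose / Vd = 1090 / 162 = 6.728 mg/L
Fraction remaining after one interval: r = e^(−kτ) = e^(−0.01720 × 65.7) = 0.3230
Before dose 3, 2 doses have been given (aged 1τ, 2τ).
C_trough = C₀ × (r + r²) = 6.728 × (0.3230 + 0.1043) = 2.875 mg/L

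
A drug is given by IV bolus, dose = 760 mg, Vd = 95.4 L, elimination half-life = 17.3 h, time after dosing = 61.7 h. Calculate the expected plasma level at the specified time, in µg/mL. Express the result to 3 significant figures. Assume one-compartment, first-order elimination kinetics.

0.672 µg/mL

C₀ = Dose / Vd = 760.0 / 95.4 = 7.966 mg/L
k = ln2 / t½ = 0.693147 / 17.3 = 0.04007 h⁻¹
C = C₀ · e^(−k·t) = 7.966 × e^(−0.04007 × 61.7)
  = 7.966 × 0.08439 = 0.6723 mg/L
(0.6723 mg/L = 0.6723 µg/mL)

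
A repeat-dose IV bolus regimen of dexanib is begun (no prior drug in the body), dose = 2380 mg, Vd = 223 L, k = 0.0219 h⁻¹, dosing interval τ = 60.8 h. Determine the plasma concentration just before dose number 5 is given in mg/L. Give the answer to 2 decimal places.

3.81 mg/L

C₀ per dose = Dose / Vd = 2380 / 223 = 10.67 mg/L
Fraction remaining after one interval: r = e^(−kτ) = e^(−0.02190 × 60.8) = 0.2641
Before dose 5, 4 doses have been given (aged 1τ, 2τ, 3τ, 4τ).
C_trough = C₀ × (r + r² + … + r^4) = C₀ × r(1−r^4)/(1−r)
        = 10.67 × 0.2641 × (1 − 0.004865) / (1 − 0.2641) = 3.811 mg/L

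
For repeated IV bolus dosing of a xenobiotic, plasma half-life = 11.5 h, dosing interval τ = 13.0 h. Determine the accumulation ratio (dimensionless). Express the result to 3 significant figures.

1.84

k = ln2 / t½ = 0.693147 / 11.5 = 0.06027 h⁻¹
e^(−kτ) = e^(−0.06027 × 13.0) = 0.4568
Accumulation ratio R = 1 / (1 − e^(−kτ)) = 1 / (1 − 0.4568) = 1.841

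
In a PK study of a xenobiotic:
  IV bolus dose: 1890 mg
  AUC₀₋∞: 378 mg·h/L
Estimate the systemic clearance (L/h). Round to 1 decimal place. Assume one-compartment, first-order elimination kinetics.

5.0 L/h

CL = Dose / AUC = 1890 / 378 = 5.000 L/h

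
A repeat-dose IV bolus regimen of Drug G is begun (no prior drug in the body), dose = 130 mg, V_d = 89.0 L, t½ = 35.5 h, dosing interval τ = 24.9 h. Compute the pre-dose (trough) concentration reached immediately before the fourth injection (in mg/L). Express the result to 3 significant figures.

C₀ per dose = Dose / Vd = 130 / 89.0 = 1.461 mg/L
k = ln2 / t½ = 0.693147 / 35.5 = 0.01953 h⁻¹
Fraction remaining after one interval: r = e^(−kτ) = e^(−0.01953 × 24.9) = 0.6149
Before dose 4, 3 doses have been given (aged 1τ, 2τ, 3τ).
C_trough = C₀ × (r + r² + … + r^3) = C₀ × r(1−r^3)/(1−r)
        = 1.461 × 0.6149 × (1 − 0.2325) / (1 − 0.6149) = 1.790 mg/L

1.79 mg/L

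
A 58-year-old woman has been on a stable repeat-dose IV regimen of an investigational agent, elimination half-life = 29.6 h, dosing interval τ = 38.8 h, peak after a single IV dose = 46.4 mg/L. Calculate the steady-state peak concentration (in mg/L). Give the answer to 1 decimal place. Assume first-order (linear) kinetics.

77.7 mg/L

k = ln2 / t½ = 0.693147 / 29.6 = 0.02342 h⁻¹
e^(−kτ) = e^(−0.02342 × 38.8) = 0.4030
Accumulation ratio R = 1 / (1 − e^(−kτ)) = 1 / (1 − 0.4030) = 1.675
Steady-state peak = C₀ × R = 46.4 × 1.675 = 77.72 mg/L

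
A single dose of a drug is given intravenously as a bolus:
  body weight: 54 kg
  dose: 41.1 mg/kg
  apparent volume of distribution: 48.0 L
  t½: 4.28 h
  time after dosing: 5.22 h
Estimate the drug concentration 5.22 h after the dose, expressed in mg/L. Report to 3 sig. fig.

19.9 mg/L

Total dose = 41.1 × 54 = 2219 mg
C₀ = Dose / Vd = 2219 / 48.0 = 46.23 mg/L
k = ln2 / t½ = 0.693147 / 4.28 = 0.1620 h⁻¹
C = C₀ · e^(−k·t) = 46.23 × e^(−0.1620 × 5.22)
  = 46.23 × 0.4293 = 19.85 mg/L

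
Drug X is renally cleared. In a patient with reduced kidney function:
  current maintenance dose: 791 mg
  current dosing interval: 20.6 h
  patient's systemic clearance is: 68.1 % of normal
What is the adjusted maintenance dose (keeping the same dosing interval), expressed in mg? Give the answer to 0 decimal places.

To keep the same average steady-state level, dosing rate must scale with clearance.
CL ratio = 68.1 / 100 = 0.6810
New dose (same interval) = 791 × 0.6810 = 538.7 mg

539 mg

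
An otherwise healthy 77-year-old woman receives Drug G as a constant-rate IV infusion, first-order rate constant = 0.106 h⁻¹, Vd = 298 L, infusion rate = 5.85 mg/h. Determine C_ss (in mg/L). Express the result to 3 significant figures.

CL = k × Vd = 0.1060 × 298 = 31.59 L/h
At steady state Css = R₀ / CL = 5.85 / 31.59 = 0.1852 mg/L

0.185 mg/L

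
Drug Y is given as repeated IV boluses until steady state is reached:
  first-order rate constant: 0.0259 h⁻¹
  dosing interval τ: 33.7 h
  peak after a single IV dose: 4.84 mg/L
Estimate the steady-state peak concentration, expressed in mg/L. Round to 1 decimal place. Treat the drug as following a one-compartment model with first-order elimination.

8.3 mg/L

e^(−kτ) = e^(−0.02590 × 33.7) = 0.4178
Accumulation ratio R = 1 / (1 − e^(−kτ)) = 1 / (1 − 0.4178) = 1.718
Steady-state peak = C₀ × R = 4.84 × 1.718 = 8.315 mg/L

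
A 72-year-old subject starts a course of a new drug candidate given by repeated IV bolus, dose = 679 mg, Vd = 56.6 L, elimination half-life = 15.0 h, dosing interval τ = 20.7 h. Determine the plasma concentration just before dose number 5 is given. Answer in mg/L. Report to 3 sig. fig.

C₀ per dose = Dose / Vd = 679 / 56.6 = 12.00 mg/L
k = ln2 / t½ = 0.693147 / 15.0 = 0.04621 h⁻¹
Fraction remaining after one interval: r = e^(−kτ) = e^(−0.04621 × 20.7) = 0.3842
Before dose 5, 4 doses have been given (aged 1τ, 2τ, 3τ, 4τ).
C_trough = C₀ × (r + r² + … + r^4) = C₀ × r(1−r^4)/(1−r)
        = 12.00 × 0.3842 × (1 − 0.02179) / (1 − 0.3842) = 7.324 mg/L

7.32 mg/L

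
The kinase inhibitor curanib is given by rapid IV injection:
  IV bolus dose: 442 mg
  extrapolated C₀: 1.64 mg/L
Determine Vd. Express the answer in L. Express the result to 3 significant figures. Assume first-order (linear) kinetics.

270 L

Vd = Dose / C₀ = 442.0 / 1.64 = 269.5 L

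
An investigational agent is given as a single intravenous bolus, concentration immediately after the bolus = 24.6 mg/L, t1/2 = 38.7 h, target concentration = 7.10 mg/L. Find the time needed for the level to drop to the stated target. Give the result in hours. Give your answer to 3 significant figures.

69.4 h

k = ln2 / t½ = 0.693147 / 38.7 = 0.01791 h⁻¹
t = ln(C₀ / C) / k = ln(24.60 / 7.10) / 0.01791
  = ln(3.465) / 0.01791 = 1.243 / 0.01791 = 69.40 h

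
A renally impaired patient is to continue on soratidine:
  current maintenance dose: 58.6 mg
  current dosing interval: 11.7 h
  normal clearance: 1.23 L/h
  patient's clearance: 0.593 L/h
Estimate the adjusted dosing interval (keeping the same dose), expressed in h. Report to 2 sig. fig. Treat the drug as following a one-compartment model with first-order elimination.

24 h

To keep the same average steady-state level, dosing rate must scale with clearance.
CL ratio = 0.593 / 1.23 = 0.4821
New interval (same dose) = 11.7 / 0.4821 = 24.27 h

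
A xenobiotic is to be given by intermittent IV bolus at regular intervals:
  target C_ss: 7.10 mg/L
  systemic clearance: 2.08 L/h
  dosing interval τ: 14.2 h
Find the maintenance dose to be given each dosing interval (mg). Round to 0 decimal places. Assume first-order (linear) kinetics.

At steady state, Dose/τ = Css × CL.
Dose = Css × CL × τ = 7.10 × 2.080 × 14.2 = 209.7 mg

210 mg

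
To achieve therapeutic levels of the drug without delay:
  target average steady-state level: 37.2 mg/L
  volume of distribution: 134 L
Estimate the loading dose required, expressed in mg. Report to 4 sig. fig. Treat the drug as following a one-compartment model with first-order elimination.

4985 mg

LD = Css × Vd = 37.2 × 134 = 4985 mg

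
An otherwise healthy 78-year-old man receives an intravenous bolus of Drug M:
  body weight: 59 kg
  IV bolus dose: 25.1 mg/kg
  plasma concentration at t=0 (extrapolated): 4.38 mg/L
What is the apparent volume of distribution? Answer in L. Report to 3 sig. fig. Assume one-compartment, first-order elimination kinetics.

338 L

Dose = 25.1 × 59 = 1481 mg
Vd = Dose / C₀ = 1481 / 4.38 = 338.1 L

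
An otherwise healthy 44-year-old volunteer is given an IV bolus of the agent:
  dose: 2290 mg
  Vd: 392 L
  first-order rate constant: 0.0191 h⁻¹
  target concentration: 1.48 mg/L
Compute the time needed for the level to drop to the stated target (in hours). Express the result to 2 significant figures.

C₀ = Dose / Vd = 2290 / 392 = 5.842 mg/L
t = ln(C₀ / C) / k = ln(5.842 / 1.48) / 0.01910
  = ln(3.947) / 0.01910 = 1.373 / 0.01910 = 71.88 h

72 h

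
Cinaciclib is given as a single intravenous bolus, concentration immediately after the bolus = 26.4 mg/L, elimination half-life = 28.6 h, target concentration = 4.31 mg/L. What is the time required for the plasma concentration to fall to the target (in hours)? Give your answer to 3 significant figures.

74.8 h

k = ln2 / t½ = 0.693147 / 28.6 = 0.02424 h⁻¹
t = ln(C₀ / C) / k = ln(26.40 / 4.31) / 0.02424
  = ln(6.125) / 0.02424 = 1.812 / 0.02424 = 74.75 h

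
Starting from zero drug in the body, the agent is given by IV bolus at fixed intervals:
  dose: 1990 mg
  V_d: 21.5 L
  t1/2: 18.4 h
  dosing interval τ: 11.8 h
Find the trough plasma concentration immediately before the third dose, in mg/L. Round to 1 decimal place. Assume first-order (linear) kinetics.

97.4 mg/L

C₀ per dose = Dose / Vd = 1990 / 21.5 = 92.56 mg/L
k = ln2 / t½ = 0.693147 / 18.4 = 0.03767 h⁻¹
Fraction remaining after one interval: r = e^(−kτ) = e^(−0.03767 × 11.8) = 0.6411
Before dose 3, 2 doses have been given (aged 1τ, 2τ).
C_trough = C₀ × (r + r²) = 92.56 × (0.6411 + 0.4110) = 97.38 mg/L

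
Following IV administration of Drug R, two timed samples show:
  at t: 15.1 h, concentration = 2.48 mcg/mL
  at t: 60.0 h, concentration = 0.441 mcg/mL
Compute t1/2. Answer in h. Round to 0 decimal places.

k = ln(C₁/C₂) / (t₂ − t₁) = ln(2.48/0.441) / (60.0 − 15.1)
  = 1.727 / 44.90 = 0.03846 h⁻¹
t½ = ln2 / k = 0.693147 / 0.03846 = 18.02 h

18 h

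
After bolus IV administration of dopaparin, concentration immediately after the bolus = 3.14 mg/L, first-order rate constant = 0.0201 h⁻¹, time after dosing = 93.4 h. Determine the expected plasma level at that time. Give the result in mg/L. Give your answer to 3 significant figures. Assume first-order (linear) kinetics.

0.480 mg/L

C = C₀ · e^(−k·t) = 3.140 × e^(−0.02010 × 93.4)
  = 3.140 × 0.1530 = 0.4804 mg/L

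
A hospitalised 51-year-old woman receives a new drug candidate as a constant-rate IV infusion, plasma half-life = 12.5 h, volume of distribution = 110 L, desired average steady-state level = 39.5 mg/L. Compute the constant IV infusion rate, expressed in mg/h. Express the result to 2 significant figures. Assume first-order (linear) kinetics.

k = ln2 / t½ = 0.693147 / 12.5 = 0.05545 h⁻¹
CL = k × Vd = 0.05545 × 110 = 6.100 L/h
At steady state, infusion rate R₀ = Css × CL = 39.5 × 6.100 = 241.0 mg/h

240 mg/h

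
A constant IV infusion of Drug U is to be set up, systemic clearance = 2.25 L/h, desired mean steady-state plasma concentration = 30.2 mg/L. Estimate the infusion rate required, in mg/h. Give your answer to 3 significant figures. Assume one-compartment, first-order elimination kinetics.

At steady state, infusion rate R₀ = Css × CL = 30.2 × 2.250 = 67.95 mg/h

68.0 mg/h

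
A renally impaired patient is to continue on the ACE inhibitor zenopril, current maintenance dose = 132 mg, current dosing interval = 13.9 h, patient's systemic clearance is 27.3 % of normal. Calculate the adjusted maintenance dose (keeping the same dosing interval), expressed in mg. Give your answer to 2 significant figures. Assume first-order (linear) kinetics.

36 mg

To keep the same average steady-state level, dosing rate must scale with clearance.
CL ratio = 27.3 / 100 = 0.2730
New dose (same interval) = 132 × 0.2730 = 36.04 mg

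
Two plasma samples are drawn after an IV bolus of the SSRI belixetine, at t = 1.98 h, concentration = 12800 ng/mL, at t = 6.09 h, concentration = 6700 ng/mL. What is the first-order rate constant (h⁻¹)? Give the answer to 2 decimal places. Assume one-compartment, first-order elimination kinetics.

k = ln(C₁/C₂) / (t₂ − t₁) = ln(12800/6700) / (6.09 − 1.98)
  = 0.6473 / 4.110 = 0.1575 h⁻¹

0.16 h⁻¹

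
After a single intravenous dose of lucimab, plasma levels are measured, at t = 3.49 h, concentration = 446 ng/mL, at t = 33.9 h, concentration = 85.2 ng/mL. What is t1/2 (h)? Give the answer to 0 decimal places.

13 h

k = ln(C₁/C₂) / (t₂ − t₁) = ln(446/85.2) / (33.9 − 3.49)
  = 1.655 / 30.41 = 0.05442 h⁻¹
t½ = ln2 / k = 0.693147 / 0.05442 = 12.74 h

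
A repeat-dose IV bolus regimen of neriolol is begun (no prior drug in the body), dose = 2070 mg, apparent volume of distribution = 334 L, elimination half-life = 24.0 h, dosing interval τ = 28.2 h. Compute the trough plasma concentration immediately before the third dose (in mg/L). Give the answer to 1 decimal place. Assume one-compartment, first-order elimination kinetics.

4.0 mg/L

C₀ per dose = Dose / Vd = 2070 / 334 = 6.198 mg/L
k = ln2 / t½ = 0.693147 / 24.0 = 0.02888 h⁻¹
Fraction remaining after one interval: r = e^(−kτ) = e^(−0.02888 × 28.2) = 0.4429
Before dose 3, 2 doses have been given (aged 1τ, 2τ).
C_trough = C₀ × (r + r²) = 6.198 × (0.4429 + 0.1962) = 3.961 mg/L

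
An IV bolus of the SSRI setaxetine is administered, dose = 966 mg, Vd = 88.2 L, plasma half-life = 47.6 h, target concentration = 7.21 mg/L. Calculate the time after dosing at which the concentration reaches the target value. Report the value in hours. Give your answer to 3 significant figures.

C₀ = Dose / Vd = 966.0 / 88.2 = 10.95 mg/L
k = ln2 / t½ = 0.693147 / 47.6 = 0.01456 h⁻¹
t = ln(C₀ / C) / k = ln(10.95 / 7.21) / 0.01456
  = ln(1.519) / 0.01456 = 0.4181 / 0.01456 = 28.72 h

28.7 h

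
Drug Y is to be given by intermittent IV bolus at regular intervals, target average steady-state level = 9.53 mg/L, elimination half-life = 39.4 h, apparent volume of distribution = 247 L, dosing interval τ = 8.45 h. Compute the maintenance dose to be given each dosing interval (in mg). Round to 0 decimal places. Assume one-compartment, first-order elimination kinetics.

k = ln2 / t½ = 0.693147 / 39.4 = 0.01759 h⁻¹
CL = k × Vd = 0.01759 × 247 = 4.345 L/h
At steady state, Dose/τ = Css × CL.
Dose = Css × CL × τ = 9.53 × 4.345 × 8.45 = 349.9 mg

350 mg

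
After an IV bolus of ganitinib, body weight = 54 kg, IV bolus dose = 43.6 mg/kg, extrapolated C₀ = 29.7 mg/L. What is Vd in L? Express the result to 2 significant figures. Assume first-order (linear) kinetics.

79 L

Dose = 43.6 × 54 = 2354 mg
Vd = Dose / C₀ = 2354 / 29.7 = 79.26 L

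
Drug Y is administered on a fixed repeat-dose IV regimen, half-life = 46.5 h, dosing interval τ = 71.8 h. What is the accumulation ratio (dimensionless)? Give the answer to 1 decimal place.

1.5

k = ln2 / t½ = 0.693147 / 46.5 = 0.01491 h⁻¹
e^(−kτ) = e^(−0.01491 × 71.8) = 0.3428
Accumulation ratio R = 1 / (1 − e^(−kτ)) = 1 / (1 − 0.3428) = 1.522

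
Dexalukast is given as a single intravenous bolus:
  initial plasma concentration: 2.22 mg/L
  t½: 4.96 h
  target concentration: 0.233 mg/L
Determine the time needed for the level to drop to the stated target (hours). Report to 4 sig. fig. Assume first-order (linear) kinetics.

16.13 h

k = ln2 / t½ = 0.693147 / 4.96 = 0.1397 h⁻¹
t = ln(C₀ / C) / k = ln(2.220 / 0.233) / 0.1397
  = ln(9.528) / 0.1397 = 2.254 / 0.1397 = 16.13 h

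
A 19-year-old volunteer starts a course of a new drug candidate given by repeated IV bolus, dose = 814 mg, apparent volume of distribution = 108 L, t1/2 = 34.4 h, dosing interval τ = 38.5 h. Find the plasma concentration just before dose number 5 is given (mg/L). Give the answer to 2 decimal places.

C₀ per dose = Dose / Vd = 814 / 108 = 7.537 mg/L
k = ln2 / t½ = 0.693147 / 34.4 = 0.02015 h⁻¹
Fraction remaining after one interval: r = e^(−kτ) = e^(−0.02015 × 38.5) = 0.4603
Before dose 5, 4 doses have been given (aged 1τ, 2τ, 3τ, 4τ).
C_trough = C₀ × (r + r² + … + r^4) = C₀ × r(1−r^4)/(1−r)
        = 7.537 × 0.4603 × (1 − 0.04489) / (1 − 0.4603) = 6.140 mg/L

6.14 mg/L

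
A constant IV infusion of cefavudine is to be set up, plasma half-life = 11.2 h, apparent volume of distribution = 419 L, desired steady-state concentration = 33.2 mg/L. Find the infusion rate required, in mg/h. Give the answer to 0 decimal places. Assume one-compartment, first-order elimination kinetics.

k = ln2 / t½ = 0.693147 / 11.2 = 0.06189 h⁻¹
CL = k × Vd = 0.06189 × 419 = 25.93 L/h
At steady state, infusion rate R₀ = Css × CL = 33.2 × 25.93 = 860.9 mg/h

861 mg/h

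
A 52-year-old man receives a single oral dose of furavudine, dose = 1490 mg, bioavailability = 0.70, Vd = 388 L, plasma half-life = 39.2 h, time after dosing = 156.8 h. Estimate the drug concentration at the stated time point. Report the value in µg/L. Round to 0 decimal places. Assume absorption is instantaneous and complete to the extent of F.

Amount reaching circulation = F × Dose = 0.70 × 1490 = 1043 mg
C₀ = F·Dose / Vd = 1043 / 388 = 2.688 mg/L
k = ln2 / t½ = 0.693147 / 39.2 = 0.01768 h⁻¹
t / t½ = 156.8 / 39.2 = 4 half-lives
C = C₀ × (1/2)^4 = 2.688 × 0.06250 = 0.1680 mg/L
Convert: 0.1680 mg/L × 1000 = 168.0 µg/L

168 µg/L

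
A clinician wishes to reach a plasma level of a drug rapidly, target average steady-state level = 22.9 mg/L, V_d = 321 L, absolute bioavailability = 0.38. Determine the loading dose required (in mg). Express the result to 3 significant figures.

LD = Css × Vd / F = 22.9 × 321 / 0.38 = 19340 mg

19300 mg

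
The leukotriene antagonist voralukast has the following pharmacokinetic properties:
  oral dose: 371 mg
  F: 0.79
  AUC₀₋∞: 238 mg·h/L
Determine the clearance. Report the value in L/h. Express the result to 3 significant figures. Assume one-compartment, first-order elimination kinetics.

1.23 L/h

CL = F·Dose / AUC = 0.79 × 371 / 238 = 1.231 L/h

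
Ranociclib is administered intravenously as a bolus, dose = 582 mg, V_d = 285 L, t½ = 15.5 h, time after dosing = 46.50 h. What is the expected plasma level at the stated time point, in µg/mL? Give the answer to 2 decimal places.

C₀ = Dose / Vd = 582.0 / 285 = 2.042 mg/L
k = ln2 / t½ = 0.693147 / 15.5 = 0.04472 h⁻¹
t / t½ = 46.50 / 15.5 = 3 half-lives
C = C₀ × (1/2)^3 = 2.042 × 0.1250 = 0.2553 mg/L
(0.2553 mg/L = 0.2553 µg/mL)

0.26 µg/mL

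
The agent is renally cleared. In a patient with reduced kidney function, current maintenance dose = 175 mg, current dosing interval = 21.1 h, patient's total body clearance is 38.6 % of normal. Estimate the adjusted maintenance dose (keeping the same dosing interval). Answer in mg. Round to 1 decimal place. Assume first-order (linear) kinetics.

67.6 mg

To keep the same average steady-state level, dosing rate must scale with clearance.
CL ratio = 38.6 / 100 = 0.3860
New dose (same interval) = 175 × 0.3860 = 67.55 mg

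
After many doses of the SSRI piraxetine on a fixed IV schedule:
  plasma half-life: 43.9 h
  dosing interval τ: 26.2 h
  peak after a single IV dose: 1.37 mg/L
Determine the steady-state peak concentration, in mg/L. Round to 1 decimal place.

k = ln2 / t½ = 0.693147 / 43.9 = 0.01579 h⁻¹
e^(−kτ) = e^(−0.01579 × 26.2) = 0.6612
Accumulation ratio R = 1 / (1 − e^(−kτ)) = 1 / (1 − 0.6612) = 2.952
Steady-state peak = C₀ × R = 1.37 × 2.952 = 4.044 mg/L

4.0 mg/L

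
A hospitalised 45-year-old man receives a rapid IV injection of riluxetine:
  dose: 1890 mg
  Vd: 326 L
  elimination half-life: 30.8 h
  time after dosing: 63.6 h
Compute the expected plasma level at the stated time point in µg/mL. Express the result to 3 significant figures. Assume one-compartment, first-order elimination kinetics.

C₀ = Dose / Vd = 1890 / 326 = 5.798 mg/L
k = ln2 / t½ = 0.693147 / 30.8 = 0.02250 h⁻¹
C = C₀ · e^(−k·t) = 5.798 × e^(−0.02250 × 63.6)
  = 5.798 × 0.2391 = 1.386 mg/L
(1.386 mg/L = 1.386 µg/mL)

1.39 µg/mL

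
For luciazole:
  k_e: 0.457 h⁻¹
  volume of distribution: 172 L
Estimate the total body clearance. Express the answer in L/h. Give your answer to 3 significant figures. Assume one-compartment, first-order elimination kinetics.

CL = k × Vd = 0.457 × 172 = 78.60 L/h

78.6 L/h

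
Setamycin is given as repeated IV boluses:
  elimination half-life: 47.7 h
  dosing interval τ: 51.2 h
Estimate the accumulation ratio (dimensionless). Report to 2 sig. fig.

k = ln2 / t½ = 0.693147 / 47.7 = 0.01453 h⁻¹
e^(−kτ) = e^(−0.01453 × 51.2) = 0.4752
Accumulation ratio R = 1 / (1 − e^(−kτ)) = 1 / (1 − 0.4752) = 1.905

1.9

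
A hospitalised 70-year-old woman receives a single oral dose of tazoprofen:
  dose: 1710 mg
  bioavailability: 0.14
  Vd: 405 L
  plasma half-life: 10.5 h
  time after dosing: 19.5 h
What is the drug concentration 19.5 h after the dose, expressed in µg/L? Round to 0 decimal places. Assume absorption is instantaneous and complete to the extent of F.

163 µg/L

Amount reaching circulation = F × Dose = 0.14 × 1710 = 239.4 mg
C₀ = F·Dose / Vd = 239.4 / 405 = 0.5911 mg/L
k = ln2 / t½ = 0.693147 / 10.5 = 0.06601 h⁻¹
C = C₀ · e^(−k·t) = 0.5911 × e^(−0.06601 × 19.5)
  = 0.5911 × 0.2760 = 0.1631 mg/L
Convert: 0.1631 mg/L × 1000 = 163.1 µg/L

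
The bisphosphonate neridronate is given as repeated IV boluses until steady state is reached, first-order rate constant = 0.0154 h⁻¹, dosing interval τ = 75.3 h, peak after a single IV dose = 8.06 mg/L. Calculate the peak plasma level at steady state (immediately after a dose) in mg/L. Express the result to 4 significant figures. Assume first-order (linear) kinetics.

e^(−kτ) = e^(−0.01540 × 75.3) = 0.3136
Accumulation ratio R = 1 / (1 − e^(−kτ)) = 1 / (1 − 0.3136) = 1.457
Steady-state peak = C₀ × R = 8.06 × 1.457 = 11.74 mg/L

11.74 mg/L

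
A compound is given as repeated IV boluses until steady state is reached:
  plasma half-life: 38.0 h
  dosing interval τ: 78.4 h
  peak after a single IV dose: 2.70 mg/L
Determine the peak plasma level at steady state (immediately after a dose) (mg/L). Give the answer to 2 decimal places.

3.55 mg/L

k = ln2 / t½ = 0.693147 / 38.0 = 0.01824 h⁻¹
e^(−kτ) = e^(−0.01824 × 78.4) = 0.2393
Accumulation ratio R = 1 / (1 − e^(−kτ)) = 1 / (1 − 0.2393) = 1.315
Steady-state peak = C₀ × R = 2.70 × 1.315 = 3.551 mg/L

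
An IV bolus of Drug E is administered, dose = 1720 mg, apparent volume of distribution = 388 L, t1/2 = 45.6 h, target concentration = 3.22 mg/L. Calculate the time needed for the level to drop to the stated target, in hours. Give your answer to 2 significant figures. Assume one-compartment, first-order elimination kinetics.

21 h

C₀ = Dose / Vd = 1720 / 388 = 4.433 mg/L
k = ln2 / t½ = 0.693147 / 45.6 = 0.01520 h⁻¹
t = ln(C₀ / C) / k = ln(4.433 / 3.22) / 0.01520
  = ln(1.377) / 0.01520 = 0.3199 / 0.01520 = 21.05 h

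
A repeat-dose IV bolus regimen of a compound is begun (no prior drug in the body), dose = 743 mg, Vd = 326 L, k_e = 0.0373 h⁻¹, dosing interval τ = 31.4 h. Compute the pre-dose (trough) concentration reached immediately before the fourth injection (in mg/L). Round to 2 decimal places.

C₀ per dose = Dose / Vd = 743 / 326 = 2.279 mg/L
Fraction remaining after one interval: r = e^(−kτ) = e^(−0.03730 × 31.4) = 0.3100
Before dose 4, 3 doses have been given (aged 1τ, 2τ, 3τ).
C_trough = C₀ × (r + r² + … + r^3) = C₀ × r(1−r^3)/(1−r)
        = 2.279 × 0.3100 × (1 − 0.02979) / (1 − 0.3100) = 0.9934 mg/L

0.99 mg/L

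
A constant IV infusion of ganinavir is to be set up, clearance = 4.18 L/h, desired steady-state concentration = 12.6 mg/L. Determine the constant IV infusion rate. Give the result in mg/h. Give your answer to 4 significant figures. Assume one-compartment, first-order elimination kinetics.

At steady state, infusion rate R₀ = Css × CL = 12.6 × 4.180 = 52.67 mg/h

52.67 mg/h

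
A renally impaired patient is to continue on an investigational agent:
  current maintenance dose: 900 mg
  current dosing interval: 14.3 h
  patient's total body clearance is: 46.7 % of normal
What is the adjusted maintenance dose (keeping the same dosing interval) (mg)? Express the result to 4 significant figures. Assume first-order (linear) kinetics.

To keep the same average steady-state level, dosing rate must scale with clearance.
CL ratio = 46.7 / 100 = 0.4670
New dose (same interval) = 900 × 0.4670 = 420.3 mg

420.3 mg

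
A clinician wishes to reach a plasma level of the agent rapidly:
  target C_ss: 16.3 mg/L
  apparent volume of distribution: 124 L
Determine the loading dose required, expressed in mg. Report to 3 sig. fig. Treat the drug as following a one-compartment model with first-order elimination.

LD = Css × Vd = 16.3 × 124 = 2021 mg

2020 mg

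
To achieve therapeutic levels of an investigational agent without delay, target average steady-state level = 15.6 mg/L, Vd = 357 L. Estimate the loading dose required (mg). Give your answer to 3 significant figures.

5570 mg

LD = Css × Vd = 15.6 × 357 = 5569 mg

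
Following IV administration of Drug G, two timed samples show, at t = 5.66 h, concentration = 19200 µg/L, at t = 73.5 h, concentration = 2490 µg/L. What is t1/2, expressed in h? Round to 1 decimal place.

k = ln(C₁/C₂) / (t₂ − t₁) = ln(19200/2490) / (73.5 − 5.66)
  = 2.043 / 67.84 = 0.03011 h⁻¹
t½ = ln2 / k = 0.693147 / 0.03011 = 23.02 h

23.0 h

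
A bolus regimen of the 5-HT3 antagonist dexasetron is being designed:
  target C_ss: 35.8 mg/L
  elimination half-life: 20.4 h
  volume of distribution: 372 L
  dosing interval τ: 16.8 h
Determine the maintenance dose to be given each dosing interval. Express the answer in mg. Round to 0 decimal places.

k = ln2 / t½ = 0.693147 / 20.4 = 0.03398 h⁻¹
CL = k × Vd = 0.03398 × 372 = 12.64 L/h
At steady state, Dose/τ = Css × CL.
Dose = Css × CL × τ = 35.8 × 12.64 × 16.8 = 7602 mg

7602 mg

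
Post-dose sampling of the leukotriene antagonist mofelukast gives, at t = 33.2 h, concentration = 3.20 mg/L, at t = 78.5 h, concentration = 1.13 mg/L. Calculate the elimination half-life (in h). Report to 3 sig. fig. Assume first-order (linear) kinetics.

k = ln(C₁/C₂) / (t₂ − t₁) = ln(3.20/1.13) / (78.5 − 33.2)
  = 1.041 / 45.30 = 0.02298 h⁻¹
t½ = ln2 / k = 0.693147 / 0.02298 = 30.16 h

30.2 h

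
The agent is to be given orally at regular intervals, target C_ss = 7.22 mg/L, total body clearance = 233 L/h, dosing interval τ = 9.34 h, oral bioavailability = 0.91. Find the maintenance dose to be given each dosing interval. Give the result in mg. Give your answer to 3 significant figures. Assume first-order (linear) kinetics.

At steady state, F × (Dose/τ) = Css × CL.
Dose = Css × CL × τ / F = 7.22 × 233.0 × 9.34 / 0.91 = 17270 mg

17300 mg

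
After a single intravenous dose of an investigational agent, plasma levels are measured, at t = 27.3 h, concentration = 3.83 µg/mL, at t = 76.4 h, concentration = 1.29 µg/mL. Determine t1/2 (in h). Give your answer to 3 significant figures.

31.3 h

k = ln(C₁/C₂) / (t₂ − t₁) = ln(3.83/1.29) / (76.4 − 27.3)
  = 1.088 / 49.10 = 0.02216 h⁻¹
t½ = ln2 / k = 0.693147 / 0.02216 = 31.28 h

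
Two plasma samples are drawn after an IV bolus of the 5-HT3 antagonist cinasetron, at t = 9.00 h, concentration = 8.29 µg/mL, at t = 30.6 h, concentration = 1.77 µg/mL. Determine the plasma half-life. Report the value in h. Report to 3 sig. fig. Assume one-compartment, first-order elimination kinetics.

9.70 h

k = ln(C₁/C₂) / (t₂ − t₁) = ln(8.29/1.77) / (30.6 − 9.00)
  = 1.544 / 21.60 = 0.07148 h⁻¹
t½ = ln2 / k = 0.693147 / 0.07148 = 9.697 h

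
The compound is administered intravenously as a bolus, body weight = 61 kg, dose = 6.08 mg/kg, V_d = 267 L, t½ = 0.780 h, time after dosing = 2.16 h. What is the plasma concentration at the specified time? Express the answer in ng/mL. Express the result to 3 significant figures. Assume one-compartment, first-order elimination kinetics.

Total dose = 6.08 × 61 = 370.9 mg
C₀ = Dose / Vd = 370.9 / 267 = 1.389 mg/L
k = ln2 / t½ = 0.693147 / 0.780 = 0.8887 h⁻¹
C = C₀ · e^(−k·t) = 1.389 × e^(−0.8887 × 2.16)
  = 1.389 × 0.1467 = 0.2038 mg/L
Convert: 0.2038 mg/L × 1000 = 203.8 ng/mL

204 ng/mL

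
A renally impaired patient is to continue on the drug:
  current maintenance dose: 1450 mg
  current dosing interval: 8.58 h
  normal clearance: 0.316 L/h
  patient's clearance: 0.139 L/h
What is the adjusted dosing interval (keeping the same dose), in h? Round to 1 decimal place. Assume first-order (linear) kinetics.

To keep the same average steady-state level, dosing rate must scale with clearance.
CL ratio = 0.139 / 0.316 = 0.4399
New interval (same dose) = 8.58 / 0.4399 = 19.50 h

19.5 h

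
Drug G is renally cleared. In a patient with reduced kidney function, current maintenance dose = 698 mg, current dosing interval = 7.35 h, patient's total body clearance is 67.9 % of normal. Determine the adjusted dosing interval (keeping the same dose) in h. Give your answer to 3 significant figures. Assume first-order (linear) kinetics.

To keep the same average steady-state level, dosing rate must scale with clearance.
CL ratio = 67.9 / 100 = 0.6790
New interval (same dose) = 7.35 / 0.6790 = 10.82 h

10.8 h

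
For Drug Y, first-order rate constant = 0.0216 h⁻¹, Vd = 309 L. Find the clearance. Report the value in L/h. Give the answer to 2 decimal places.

6.67 L/h

CL = k × Vd = 0.0216 × 309 = 6.674 L/h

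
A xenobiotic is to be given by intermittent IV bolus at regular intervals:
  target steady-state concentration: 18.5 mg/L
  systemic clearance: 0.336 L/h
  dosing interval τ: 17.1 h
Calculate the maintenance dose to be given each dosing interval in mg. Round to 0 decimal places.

At steady state, Dose/τ = Css × CL.
Dose = Css × CL × τ = 18.5 × 0.3360 × 17.1 = 106.3 mg

106 mg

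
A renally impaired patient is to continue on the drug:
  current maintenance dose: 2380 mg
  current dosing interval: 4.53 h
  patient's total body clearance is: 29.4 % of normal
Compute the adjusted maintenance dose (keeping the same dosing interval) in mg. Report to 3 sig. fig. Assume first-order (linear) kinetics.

700 mg

To keep the same average steady-state level, dosing rate must scale with clearance.
CL ratio = 29.4 / 100 = 0.2940
New dose (same interval) = 2380 × 0.2940 = 699.7 mg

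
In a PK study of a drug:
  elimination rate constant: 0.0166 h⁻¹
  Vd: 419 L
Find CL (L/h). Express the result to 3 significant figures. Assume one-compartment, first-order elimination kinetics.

6.96 L/h

CL = k × Vd = 0.0166 × 419 = 6.955 L/h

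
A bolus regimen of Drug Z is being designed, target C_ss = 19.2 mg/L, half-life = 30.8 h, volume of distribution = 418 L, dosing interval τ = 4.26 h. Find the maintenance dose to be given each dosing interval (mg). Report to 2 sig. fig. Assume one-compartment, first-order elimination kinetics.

k = ln2 / t½ = 0.693147 / 30.8 = 0.02250 h⁻¹
CL = k × Vd = 0.02250 × 418 = 9.405 L/h
At steady state, Dose/τ = Css × CL.
Dose = Css × CL × τ = 19.2 × 9.405 × 4.26 = 769.3 mg

770 mg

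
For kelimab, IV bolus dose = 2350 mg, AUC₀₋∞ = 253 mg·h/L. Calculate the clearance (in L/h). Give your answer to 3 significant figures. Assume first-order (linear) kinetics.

9.29 L/h

CL = Dose / AUC = 2350 / 253 = 9.289 L/h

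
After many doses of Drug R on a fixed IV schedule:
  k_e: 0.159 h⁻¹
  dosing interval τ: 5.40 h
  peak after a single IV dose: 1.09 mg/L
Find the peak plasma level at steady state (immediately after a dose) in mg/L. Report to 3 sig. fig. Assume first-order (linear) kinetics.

e^(−kτ) = e^(−0.1590 × 5.40) = 0.4238
Accumulation ratio R = 1 / (1 − e^(−kτ)) = 1 / (1 − 0.4238) = 1.736
Steady-state peak = C₀ × R = 1.09 × 1.736 = 1.892 mg/L

1.89 mg/L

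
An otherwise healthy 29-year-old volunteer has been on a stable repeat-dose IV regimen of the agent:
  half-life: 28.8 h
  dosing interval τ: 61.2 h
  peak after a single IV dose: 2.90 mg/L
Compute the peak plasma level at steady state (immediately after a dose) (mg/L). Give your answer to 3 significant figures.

3.76 mg/L

k = ln2 / t½ = 0.693147 / 28.8 = 0.02407 h⁻¹
e^(−kτ) = e^(−0.02407 × 61.2) = 0.2292
Accumulation ratio R = 1 / (1 − e^(−kτ)) = 1 / (1 − 0.2292) = 1.297
Steady-state peak = C₀ × R = 2.90 × 1.297 = 3.761 mg/L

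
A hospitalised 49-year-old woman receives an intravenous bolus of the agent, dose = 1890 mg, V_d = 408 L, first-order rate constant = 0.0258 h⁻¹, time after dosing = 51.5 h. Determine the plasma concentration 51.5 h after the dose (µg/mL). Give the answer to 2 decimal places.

C₀ = Dose / Vd = 1890 / 408 = 4.632 mg/L
C = C₀ · e^(−k·t) = 4.632 × e^(−0.02580 × 51.5)
  = 4.632 × 0.2648 = 1.227 mg/L
(1.227 mg/L = 1.227 µg/mL)

1.23 µg/mL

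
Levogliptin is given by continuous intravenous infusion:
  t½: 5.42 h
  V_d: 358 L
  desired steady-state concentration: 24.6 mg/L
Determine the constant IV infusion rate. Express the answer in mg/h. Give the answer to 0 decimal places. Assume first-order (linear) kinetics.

1126 mg/h

k = ln2 / t½ = 0.693147 / 5.42 = 0.1279 h⁻¹
CL = k × Vd = 0.1279 × 358 = 45.79 L/h
At steady state, infusion rate R₀ = Css × CL = 24.6 × 45.79 = 1126 mg/h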